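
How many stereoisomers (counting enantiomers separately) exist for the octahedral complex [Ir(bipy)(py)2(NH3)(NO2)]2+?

The six octahedral sites form three mutually perpendicular trans pairs.
Each bipy is bidentate and must span two cis positions.
The distinct arrangements are (4 in all): py cis (3 arrangements, 2 chiral); py trans.
Of these, 2 lack any improper symmetry element and so occur as enantiomeric pairs, giving 4 + 2 = 6 stereoisomers in total.

6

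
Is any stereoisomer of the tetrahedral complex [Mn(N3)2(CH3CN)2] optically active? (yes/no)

All four vertices of a tetrahedron are equivalent and mutually adjacent, so cis/trans isomerism cannot arise.
Only one geometric arrangement is possible.

no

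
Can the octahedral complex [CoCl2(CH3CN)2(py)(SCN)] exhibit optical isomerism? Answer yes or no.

Working through the distinct placements yields 6 geometric isomers: Cl trans, CH3CN trans; Cl cis, CH3CN trans; Cl cis, CH3CN cis (3 arrangements, 2 chiral); Cl trans, CH3CN cis.
Of these, 2 lack any improper symmetry element and so occur as enantiomeric pairs, giving 6 + 2 = 8 stereoisomers in total.

yes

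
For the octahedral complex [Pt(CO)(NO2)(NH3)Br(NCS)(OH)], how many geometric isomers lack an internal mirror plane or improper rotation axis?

15

The six octahedral sites form three mutually perpendicular trans pairs.
Placing the ligands in turn and identifying arrangements related by rotation or reflection leaves 15 distinct geometric isomers.
Of these, 15 lack any improper symmetry element and so occur as enantiomeric pairs, giving 15 + 15 = 30 stereoisomers in total.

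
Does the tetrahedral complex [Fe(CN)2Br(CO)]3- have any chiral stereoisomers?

no

In a tetrahedral complex all four positions are equivalent and every pair of ligands is adjacent — there is no cis/trans distinction.
Only one geometric arrangement is possible.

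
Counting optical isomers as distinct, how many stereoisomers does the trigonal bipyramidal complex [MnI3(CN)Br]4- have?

4

In a trigonal bipyramid the two axial positions differ from the three equatorial ones.
The distinct arrangements are (4 in all): CN axial, Br axial; CN equatorial, Br axial; CN axial, Br equatorial; CN equatorial, Br equatorial.
Each arrangement has an internal mirror plane or centre of symmetry, so none is chiral.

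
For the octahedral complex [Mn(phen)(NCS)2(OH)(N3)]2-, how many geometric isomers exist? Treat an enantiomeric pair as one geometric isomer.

Each phen is bidentate and must span two cis positions.
The distinct arrangements are (4 in all): NCS cis (3 arrangements, 2 chiral); NCS trans.

4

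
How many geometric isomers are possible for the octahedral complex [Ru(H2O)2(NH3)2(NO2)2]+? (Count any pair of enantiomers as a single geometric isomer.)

In an octahedral complex each vertex has one trans partner and four cis neighbours.
Systematic placement gives 5 geometric isomers: H2O trans, NH3 trans, NO2 trans; H2O trans, NH3 cis, NO2 cis; H2O cis, NH3 cis, NO2 trans; H2O cis, NH3 cis, NO2 cis (chiral); H2O cis, NH3 trans, NO2 cis.

5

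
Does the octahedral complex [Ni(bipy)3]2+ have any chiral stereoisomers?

yes

The six octahedral sites form three mutually perpendicular trans pairs.
Each bipy is bidentate and must span two cis positions.
Only one geometric arrangement is possible; it has no improper symmetry element, so it exists as a pair of enantiomers (2 stereoisomers).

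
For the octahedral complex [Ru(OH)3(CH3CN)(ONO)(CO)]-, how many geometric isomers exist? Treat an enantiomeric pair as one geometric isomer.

4

Working through the distinct placements yields 4 geometric isomers: OH mer (3 arrangements); OH fac (chiral).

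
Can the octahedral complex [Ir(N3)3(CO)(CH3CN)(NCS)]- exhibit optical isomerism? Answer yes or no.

yes

The six octahedral sites form three mutually perpendicular trans pairs.
Working through the distinct placements yields 4 geometric isomers: N3 mer (3 arrangements); N3 fac (chiral).
One of these lacks any improper symmetry element and so occurs as an enantiomeric pair, giving 4 + 1 = 5 stereoisomers in total.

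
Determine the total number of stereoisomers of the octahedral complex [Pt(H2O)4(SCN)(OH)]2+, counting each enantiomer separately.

2

The six octahedral sites form three mutually perpendicular trans pairs.
The distinct arrangements are (2 in all): SCN and OH mutually trans; SCN and OH mutually cis.
Each arrangement has an internal mirror plane or centre of symmetry, so none is chiral.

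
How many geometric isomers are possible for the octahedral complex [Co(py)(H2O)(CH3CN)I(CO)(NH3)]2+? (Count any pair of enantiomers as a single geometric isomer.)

An octahedron has six vertices in three trans pairs; every non-trans pair is cis.
Exhaustive case analysis gives 15 geometric isomers.

15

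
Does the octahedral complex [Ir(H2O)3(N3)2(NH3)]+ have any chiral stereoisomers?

An octahedron has six vertices in three trans pairs; every non-trans pair is cis.
Systematic placement gives 3 geometric isomers: H2O mer, N3 cis; H2O mer, N3 trans; H2O fac, N3 cis.
Each arrangement has an internal mirror plane or centre of symmetry, so none is chiral.

no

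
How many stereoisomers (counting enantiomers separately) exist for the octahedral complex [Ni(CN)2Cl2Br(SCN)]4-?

8

The six octahedral sites form three mutually perpendicular trans pairs.
Systematic placement gives 6 geometric isomers: CN cis, Cl cis (3 arrangements, 2 chiral); CN cis, Cl trans; CN trans, Cl cis; CN trans, Cl trans.
Of these, 2 lack any improper symmetry element and so occur as enantiomeric pairs, giving 6 + 2 = 8 stereoisomers in total.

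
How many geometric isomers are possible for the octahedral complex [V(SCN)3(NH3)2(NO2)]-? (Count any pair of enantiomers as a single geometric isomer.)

3

The six octahedral sites form three mutually perpendicular trans pairs.
Systematic placement gives 3 geometric isomers: SCN mer, NH3 trans; SCN mer, NH3 cis; SCN fac, NH3 cis.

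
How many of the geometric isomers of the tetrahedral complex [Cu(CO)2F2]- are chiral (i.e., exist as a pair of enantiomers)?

0

In a tetrahedral complex all four positions are equivalent and every pair of ligands is adjacent — there is no cis/trans distinction.
Only one geometric arrangement is possible.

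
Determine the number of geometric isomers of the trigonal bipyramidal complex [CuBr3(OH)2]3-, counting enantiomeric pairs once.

A trigonal bipyramid has two axial and three equatorial sites, which are chemically inequivalent.
Working through the distinct placements yields 3 geometric isomers: OH both equatorial; OH one axial, one equatorial; OH both axial.

3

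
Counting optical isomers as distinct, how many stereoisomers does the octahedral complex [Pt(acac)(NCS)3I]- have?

In an octahedral complex each vertex has one trans partner and four cis neighbours.
Each acac is bidentate and must span two cis positions.
The distinct arrangements are (2 in all): NCS fac; NCS mer.
Each arrangement has an internal mirror plane or centre of symmetry, so none is chiral.

2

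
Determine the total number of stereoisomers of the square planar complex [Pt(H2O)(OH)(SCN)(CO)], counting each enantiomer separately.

In a square planar complex each vertex has one trans partner and two cis neighbours.
The distinct arrangements are (3 in all): (CO/OH trans, H2O/SCN trans); (CO/SCN trans, H2O/OH trans); (CO/H2O trans, OH/SCN trans).
Each arrangement has an internal mirror plane or centre of symmetry, so none is chiral.

3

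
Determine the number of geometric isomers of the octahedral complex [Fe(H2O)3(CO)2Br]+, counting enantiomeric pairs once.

3

In an octahedral complex each vertex has one trans partner and four cis neighbours.
There are 3 geometric isomers: H2O mer, CO cis; H2O mer, CO trans; H2O fac, CO cis.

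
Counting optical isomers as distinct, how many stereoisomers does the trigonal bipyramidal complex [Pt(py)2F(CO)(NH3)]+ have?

Exhaustive case analysis gives 7 geometric isomers.
Of these, 3 lack any improper symmetry element and so occur as enantiomeric pairs, giving 7 + 3 = 10 stereoisomers in total.

10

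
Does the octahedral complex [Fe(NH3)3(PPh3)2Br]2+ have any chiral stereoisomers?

no

Working through the distinct placements yields 3 geometric isomers: NH3 mer, PPh3 trans; NH3 fac, PPh3 cis; NH3 mer, PPh3 cis.
Each arrangement has an internal mirror plane or centre of symmetry, so none is chiral.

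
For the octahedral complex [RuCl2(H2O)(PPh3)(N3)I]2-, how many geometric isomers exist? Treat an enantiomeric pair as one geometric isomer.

In an octahedral complex each vertex has one trans partner and four cis neighbours.
Systematic enumeration (placing each ligand type in turn and discarding arrangements equivalent by rotation or reflection) gives 9 geometric isomers.

9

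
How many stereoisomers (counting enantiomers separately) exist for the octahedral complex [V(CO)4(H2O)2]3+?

There are 2 geometric isomers: H2O trans; H2O cis.
Each arrangement has an internal mirror plane or centre of symmetry, so none is chiral.

2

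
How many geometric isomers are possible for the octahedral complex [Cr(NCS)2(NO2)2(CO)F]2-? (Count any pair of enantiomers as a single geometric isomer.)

There are 6 geometric isomers: NCS trans, NO2 trans; NCS cis, NO2 cis (3 arrangements, 2 chiral); NCS cis, NO2 trans; NCS trans, NO2 cis.

6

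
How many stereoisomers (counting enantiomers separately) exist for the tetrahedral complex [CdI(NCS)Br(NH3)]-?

2

In a tetrahedral complex all four positions are equivalent and every pair of ligands is adjacent — there is no cis/trans distinction.
Only one geometric arrangement is possible; it has no improper symmetry element, so it exists as a pair of enantiomers (2 stereoisomers).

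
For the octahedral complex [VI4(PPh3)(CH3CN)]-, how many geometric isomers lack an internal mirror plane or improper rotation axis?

The six octahedral sites form three mutually perpendicular trans pairs.
The distinct arrangements are (2 in all): PPh3 and CH3CN mutually cis; PPh3 and CH3CN mutually trans.
Each arrangement has an internal mirror plane or centre of symmetry, so none is chiral.

0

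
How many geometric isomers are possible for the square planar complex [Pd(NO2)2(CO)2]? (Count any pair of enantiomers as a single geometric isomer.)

A square has two trans pairs of vertices; adjacent vertices are cis.
Systematic placement gives 2 geometric isomers: NO2 cis; NO2 trans.

2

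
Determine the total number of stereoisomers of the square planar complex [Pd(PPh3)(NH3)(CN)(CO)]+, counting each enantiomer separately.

3

A square has two trans pairs of vertices; adjacent vertices are cis.
There are 3 geometric isomers: (CN/NH3 trans, CO/PPh3 trans); (CN/PPh3 trans, CO/NH3 trans); (CN/CO trans, NH3/PPh3 trans).
Each arrangement has an internal mirror plane or centre of symmetry, so none is chiral.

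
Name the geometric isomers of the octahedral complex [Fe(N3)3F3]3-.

An octahedron has six vertices in three trans pairs; every non-trans pair is cis.
Working through the distinct placements yields 2 geometric isomers: N3 mer; N3 fac.

fac and mer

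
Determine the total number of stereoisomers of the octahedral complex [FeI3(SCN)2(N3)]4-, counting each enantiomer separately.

Systematic placement gives 3 geometric isomers: I mer, SCN trans; I mer, SCN cis; I fac, SCN cis.
Each arrangement has an internal mirror plane or centre of symmetry, so none is chiral.

3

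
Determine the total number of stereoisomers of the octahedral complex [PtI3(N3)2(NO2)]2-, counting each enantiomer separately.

In an octahedral complex each vertex has one trans partner and four cis neighbours.
The distinct arrangements are (3 in all): I mer, N3 cis; I mer, N3 trans; I fac, N3 cis.
Each arrangement has an internal mirror plane or centre of symmetry, so none is chiral.

3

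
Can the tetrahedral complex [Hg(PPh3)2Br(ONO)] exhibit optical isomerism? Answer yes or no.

Only one geometric arrangement is possible.

no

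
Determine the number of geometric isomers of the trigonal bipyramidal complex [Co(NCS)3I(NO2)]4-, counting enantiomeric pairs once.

Working through the distinct placements yields 4 geometric isomers: I axial, NO2 equatorial; I axial, NO2 axial; I equatorial, NO2 equatorial; I equatorial, NO2 axial.

4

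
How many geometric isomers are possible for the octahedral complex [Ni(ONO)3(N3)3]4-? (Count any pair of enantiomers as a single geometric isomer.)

2

An octahedron has six vertices in three trans pairs; every non-trans pair is cis.
Working through the distinct placements yields 2 geometric isomers: ONO mer; ONO fac.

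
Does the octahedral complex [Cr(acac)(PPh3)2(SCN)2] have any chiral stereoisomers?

yes

In an octahedral complex each vertex has one trans partner and four cis neighbours.
Each acac is bidentate and must span two cis positions.
Working through the distinct placements yields 3 geometric isomers: PPh3 trans, SCN cis; PPh3 cis, SCN cis (chiral); PPh3 cis, SCN trans.
One of these lacks any improper symmetry element and so occurs as an enantiomeric pair, giving 3 + 1 = 4 stereoisomers in total.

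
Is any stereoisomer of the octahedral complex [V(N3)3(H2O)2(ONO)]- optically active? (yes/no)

no

In an octahedral complex each vertex has one trans partner and four cis neighbours.
Systematic placement gives 3 geometric isomers: N3 mer, H2O trans; N3 fac, H2O cis; N3 mer, H2O cis.
Each arrangement has an internal mirror plane or centre of symmetry, so none is chiral.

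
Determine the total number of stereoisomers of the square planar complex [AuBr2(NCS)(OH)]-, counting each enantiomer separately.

2

A square has two trans pairs of vertices; adjacent vertices are cis.
Systematic placement gives 2 geometric isomers: Br cis; Br trans.
Each arrangement has an internal mirror plane or centre of symmetry, so none is chiral.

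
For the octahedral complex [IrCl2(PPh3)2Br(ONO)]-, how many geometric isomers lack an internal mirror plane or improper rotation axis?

2

In an octahedral complex each vertex has one trans partner and four cis neighbours.
Systematic placement gives 6 geometric isomers: Cl cis, PPh3 trans; Cl cis, PPh3 cis (3 arrangements, 2 chiral); Cl trans, PPh3 trans; Cl trans, PPh3 cis.
Of these, 2 lack any improper symmetry element and so occur as enantiomeric pairs, giving 6 + 2 = 8 stereoisomers in total.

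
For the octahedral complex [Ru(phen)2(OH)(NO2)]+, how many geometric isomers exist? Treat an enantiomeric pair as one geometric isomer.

The six octahedral sites form three mutually perpendicular trans pairs.
Each phen is bidentate and must span two cis positions.
The distinct arrangements are (2 in all): OH and NO2 mutually trans; OH and NO2 mutually cis (chiral).

2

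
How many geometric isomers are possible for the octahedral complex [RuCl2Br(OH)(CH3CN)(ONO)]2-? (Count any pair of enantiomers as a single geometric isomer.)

Exhaustive case analysis gives 9 geometric isomers.

9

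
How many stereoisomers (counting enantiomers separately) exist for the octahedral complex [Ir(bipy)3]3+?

An octahedron has six vertices in three trans pairs; every non-trans pair is cis.
Each bipy is bidentate and must span two cis positions.
Only one geometric arrangement is possible; it has no improper symmetry element, so it exists as a pair of enantiomers (2 stereoisomers).

2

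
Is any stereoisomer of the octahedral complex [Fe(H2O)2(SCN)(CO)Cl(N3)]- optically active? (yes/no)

An octahedron has six vertices in three trans pairs; every non-trans pair is cis.
Placing the ligands in turn and identifying arrangements related by rotation or reflection leaves 9 distinct geometric isomers.
Of these, 6 lack any improper symmetry element and so occur as enantiomeric pairs, giving 9 + 6 = 15 stereoisomers in total.

yes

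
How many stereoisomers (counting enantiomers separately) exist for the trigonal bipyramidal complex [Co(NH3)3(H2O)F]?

In a trigonal bipyramid the two axial positions differ from the three equatorial ones.
There are 4 geometric isomers: H2O axial, F axial; H2O equatorial, F axial; H2O axial, F equatorial; H2O equatorial, F equatorial.
Each arrangement has an internal mirror plane or centre of symmetry, so none is chiral.

4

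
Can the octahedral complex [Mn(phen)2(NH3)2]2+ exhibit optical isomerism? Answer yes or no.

The six octahedral sites form three mutually perpendicular trans pairs.
Each phen is bidentate and must span two cis positions.
Working through the distinct placements yields 2 geometric isomers: NH3 trans; NH3 cis (chiral).
One of these lacks any improper symmetry element and so occurs as an enantiomeric pair, giving 2 + 1 = 3 stereoisomers in total.

yes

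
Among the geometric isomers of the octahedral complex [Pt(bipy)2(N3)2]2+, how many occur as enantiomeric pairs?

1

Each bipy is bidentate and must span two cis positions.
There are 2 geometric isomers: N3 trans; N3 cis (chiral).
One of these lacks any improper symmetry element and so occurs as an enantiomeric pair, giving 2 + 1 = 3 stereoisomers in total.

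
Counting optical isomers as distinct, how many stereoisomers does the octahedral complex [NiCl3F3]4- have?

2

There are 2 geometric isomers: Cl mer; Cl fac.
Each arrangement has an internal mirror plane or centre of symmetry, so none is chiral.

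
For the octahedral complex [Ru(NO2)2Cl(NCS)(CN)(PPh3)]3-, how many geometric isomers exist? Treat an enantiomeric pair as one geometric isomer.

Exhaustive case analysis gives 9 geometric isomers.

9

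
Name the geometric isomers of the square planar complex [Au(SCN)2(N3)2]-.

In a square planar complex each vertex has one trans partner and two cis neighbours.
Working through the distinct placements yields 2 geometric isomers: SCN cis; SCN trans.

cis and trans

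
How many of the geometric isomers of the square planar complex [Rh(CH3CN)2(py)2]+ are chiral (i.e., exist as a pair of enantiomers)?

0

In a square planar complex each vertex has one trans partner and two cis neighbours.
There are 2 geometric isomers: CH3CN cis; CH3CN trans.
Each arrangement has an internal mirror plane or centre of symmetry, so none is chiral.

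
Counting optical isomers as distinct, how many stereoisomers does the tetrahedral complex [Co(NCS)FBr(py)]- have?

2

In a tetrahedral complex all four positions are equivalent and every pair of ligands is adjacent — there is no cis/trans distinction.
Only one geometric arrangement is possible; it has no improper symmetry element, so it exists as a pair of enantiomers (2 stereoisomers).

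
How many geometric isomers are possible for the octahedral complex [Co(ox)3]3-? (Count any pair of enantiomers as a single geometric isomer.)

1

In an octahedral complex each vertex has one trans partner and four cis neighbours.
Each ox is bidentate and must span two cis positions.
Only one geometric arrangement is possible; it has no improper symmetry element, so it exists as a pair of enantiomers (2 stereoisomers).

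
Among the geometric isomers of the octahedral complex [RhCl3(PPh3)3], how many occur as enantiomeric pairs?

0

The six octahedral sites form three mutually perpendicular trans pairs.
There are 2 geometric isomers: Cl mer; Cl fac.
Each arrangement has an internal mirror plane or centre of symmetry, so none is chiral.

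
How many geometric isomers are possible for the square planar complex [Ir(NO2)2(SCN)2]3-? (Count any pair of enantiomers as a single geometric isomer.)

2

A square has two trans pairs of vertices; adjacent vertices are cis.
There are 2 geometric isomers: NO2 cis; NO2 trans.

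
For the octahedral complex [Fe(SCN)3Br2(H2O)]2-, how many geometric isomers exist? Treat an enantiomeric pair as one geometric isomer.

3

An octahedron has six vertices in three trans pairs; every non-trans pair is cis.
There are 3 geometric isomers: SCN mer, Br trans; SCN mer, Br cis; SCN fac, Br cis.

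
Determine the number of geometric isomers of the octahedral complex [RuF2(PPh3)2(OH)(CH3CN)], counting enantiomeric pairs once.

6

The six octahedral sites form three mutually perpendicular trans pairs.
There are 6 geometric isomers: F cis, PPh3 trans; F cis, PPh3 cis (3 arrangements, 2 chiral); F trans, PPh3 trans; F trans, PPh3 cis.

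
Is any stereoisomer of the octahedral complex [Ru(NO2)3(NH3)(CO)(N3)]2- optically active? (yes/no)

yes

An octahedron has six vertices in three trans pairs; every non-trans pair is cis.
The distinct arrangements are (4 in all): NO2 mer (3 arrangements); NO2 fac (chiral).
One of these lacks any improper symmetry element and so occurs as an enantiomeric pair, giving 4 + 1 = 5 stereoisomers in total.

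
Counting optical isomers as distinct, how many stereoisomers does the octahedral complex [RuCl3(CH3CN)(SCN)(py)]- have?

5

The six octahedral sites form three mutually perpendicular trans pairs.
Working through the distinct placements yields 4 geometric isomers: Cl mer (3 arrangements); Cl fac (chiral).
One of these lacks any improper symmetry element and so occurs as an enantiomeric pair, giving 4 + 1 = 5 stereoisomers in total.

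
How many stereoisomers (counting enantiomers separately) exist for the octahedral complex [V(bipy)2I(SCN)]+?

In an octahedral complex each vertex has one trans partner and four cis neighbours.
Each bipy is bidentate and must span two cis positions.
Systematic placement gives 2 geometric isomers: I and SCN mutually trans; I and SCN mutually cis (chiral).
One of these lacks any improper symmetry element and so occurs as an enantiomeric pair, giving 2 + 1 = 3 stereoisomers in total.

3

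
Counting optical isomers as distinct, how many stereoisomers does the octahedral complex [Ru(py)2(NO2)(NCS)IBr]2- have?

15

An octahedron has six vertices in three trans pairs; every non-trans pair is cis.
Exhaustive case analysis gives 9 geometric isomers.
Of these, 6 lack any improper symmetry element and so occur as enantiomeric pairs, giving 9 + 6 = 15 stereoisomers in total.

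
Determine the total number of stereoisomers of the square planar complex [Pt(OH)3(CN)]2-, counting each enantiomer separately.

A square has two trans pairs of vertices; adjacent vertices are cis.
Only one geometric arrangement is possible.

1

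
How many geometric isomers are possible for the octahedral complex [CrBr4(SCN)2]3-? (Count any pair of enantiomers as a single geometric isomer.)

2

Systematic placement gives 2 geometric isomers: SCN trans; SCN cis.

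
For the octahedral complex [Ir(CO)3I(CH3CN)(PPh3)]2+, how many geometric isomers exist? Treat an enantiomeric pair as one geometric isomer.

The six octahedral sites form three mutually perpendicular trans pairs.
The distinct arrangements are (4 in all): CO mer (3 arrangements); CO fac (chiral).

4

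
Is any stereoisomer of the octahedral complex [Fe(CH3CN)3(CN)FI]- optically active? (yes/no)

An octahedron has six vertices in three trans pairs; every non-trans pair is cis.
Working through the distinct placements yields 4 geometric isomers: CH3CN mer (3 arrangements); CH3CN fac (chiral).
One of these lacks any improper symmetry element and so occurs as an enantiomeric pair, giving 4 + 1 = 5 stereoisomers in total.

yes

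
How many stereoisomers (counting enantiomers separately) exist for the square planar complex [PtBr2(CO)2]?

2

In a square planar complex each vertex has one trans partner and two cis neighbours.
Working through the distinct placements yields 2 geometric isomers: Br cis; Br trans.
Each arrangement has an internal mirror plane or centre of symmetry, so none is chiral.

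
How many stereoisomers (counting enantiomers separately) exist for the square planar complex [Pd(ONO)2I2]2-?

A square has two trans pairs of vertices; adjacent vertices are cis.
There are 2 geometric isomers: ONO cis; ONO trans.
Each arrangement has an internal mirror plane or centre of symmetry, so none is chiral.

2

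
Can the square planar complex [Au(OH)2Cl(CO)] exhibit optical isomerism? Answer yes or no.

A square has two trans pairs of vertices; adjacent vertices are cis.
The distinct arrangements are (2 in all): OH cis; OH trans.
Each arrangement has an internal mirror plane or centre of symmetry, so none is chiral.

no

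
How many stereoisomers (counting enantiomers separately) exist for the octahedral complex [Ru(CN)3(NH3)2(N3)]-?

3

The six octahedral sites form three mutually perpendicular trans pairs.
Working through the distinct placements yields 3 geometric isomers: CN mer, NH3 trans; CN mer, NH3 cis; CN fac, NH3 cis.
Each arrangement has an internal mirror plane or centre of symmetry, so none is chiral.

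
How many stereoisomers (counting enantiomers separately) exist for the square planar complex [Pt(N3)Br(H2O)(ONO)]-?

In a square planar complex each vertex has one trans partner and two cis neighbours.
There are 3 geometric isomers: (Br/N3 trans, H2O/ONO trans); (Br/ONO trans, H2O/N3 trans); (Br/H2O trans, N3/ONO trans).
Each arrangement has an internal mirror plane or centre of symmetry, so none is chiral.

3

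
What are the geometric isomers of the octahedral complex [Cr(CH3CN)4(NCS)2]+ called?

cis and trans

The distinct arrangements are (2 in all): NCS trans; NCS cis.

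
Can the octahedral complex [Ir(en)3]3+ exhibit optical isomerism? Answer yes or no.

Each en is bidentate and must span two cis positions.
Only one geometric arrangement is possible; it has no improper symmetry element, so it exists as a pair of enantiomers (2 stereoisomers).

yes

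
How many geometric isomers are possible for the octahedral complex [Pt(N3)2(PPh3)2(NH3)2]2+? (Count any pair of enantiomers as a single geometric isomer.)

An octahedron has six vertices in three trans pairs; every non-trans pair is cis.
The distinct arrangements are (5 in all): N3 trans, PPh3 trans, NH3 trans; N3 trans, PPh3 cis, NH3 cis; N3 cis, PPh3 trans, NH3 cis; N3 cis, PPh3 cis, NH3 cis (chiral); N3 cis, PPh3 cis, NH3 trans.

5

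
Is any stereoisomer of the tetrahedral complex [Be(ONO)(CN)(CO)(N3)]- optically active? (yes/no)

yes

All four vertices of a tetrahedron are equivalent and mutually adjacent, so cis/trans isomerism cannot arise.
Only one geometric arrangement is possible; it has no improper symmetry element, so it exists as a pair of enantiomers (2 stereoisomers).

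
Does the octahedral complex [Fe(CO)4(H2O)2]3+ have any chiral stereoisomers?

In an octahedral complex each vertex has one trans partner and four cis neighbours.
The distinct arrangements are (2 in all): H2O trans; H2O cis.
Each arrangement has an internal mirror plane or centre of symmetry, so none is chiral.

no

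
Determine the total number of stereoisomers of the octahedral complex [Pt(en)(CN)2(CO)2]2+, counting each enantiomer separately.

In an octahedral complex each vertex has one trans partner and four cis neighbours.
Each en is bidentate and must span two cis positions.
Systematic placement gives 3 geometric isomers: CN trans, CO cis; CN cis, CO cis (chiral); CN cis, CO trans.
One of these lacks any improper symmetry element and so occurs as an enantiomeric pair, giving 3 + 1 = 4 stereoisomers in total.

4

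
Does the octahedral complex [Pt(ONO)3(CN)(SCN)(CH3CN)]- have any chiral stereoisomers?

yes

In an octahedral complex each vertex has one trans partner and four cis neighbours.
Systematic placement gives 4 geometric isomers: ONO mer (3 arrangements); ONO fac (chiral).
One of these lacks any improper symmetry element and so occurs as an enantiomeric pair, giving 4 + 1 = 5 stereoisomers in total.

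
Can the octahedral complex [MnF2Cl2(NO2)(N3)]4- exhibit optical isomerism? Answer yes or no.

yes

An octahedron has six vertices in three trans pairs; every non-trans pair is cis.
Systematic placement gives 6 geometric isomers: F trans, Cl trans; F cis, Cl trans; F cis, Cl cis (3 arrangements, 2 chiral); F trans, Cl cis.
Of these, 2 lack any improper symmetry element and so occur as enantiomeric pairs, giving 6 + 2 = 8 stereoisomers in total.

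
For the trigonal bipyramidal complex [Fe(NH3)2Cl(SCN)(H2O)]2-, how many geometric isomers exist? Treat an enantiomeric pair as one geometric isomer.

In a trigonal bipyramid the two axial positions differ from the three equatorial ones.
Exhaustive case analysis gives 7 geometric isomers.

7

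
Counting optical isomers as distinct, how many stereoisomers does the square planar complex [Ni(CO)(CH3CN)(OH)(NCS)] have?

A square has two trans pairs of vertices; adjacent vertices are cis.
Systematic placement gives 3 geometric isomers: (CH3CN/NCS trans, CO/OH trans); (CH3CN/OH trans, CO/NCS trans); (CH3CN/CO trans, NCS/OH trans).
Each arrangement has an internal mirror plane or centre of symmetry, so none is chiral.

3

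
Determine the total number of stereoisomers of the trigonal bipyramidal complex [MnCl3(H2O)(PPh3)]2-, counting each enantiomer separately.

4

There are 4 geometric isomers: H2O equatorial, PPh3 equatorial; H2O axial, PPh3 equatorial; H2O equatorial, PPh3 axial; H2O axial, PPh3 axial.
Each arrangement has an internal mirror plane or centre of symmetry, so none is chiral.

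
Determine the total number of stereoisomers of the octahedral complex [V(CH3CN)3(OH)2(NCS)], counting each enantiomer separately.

The six octahedral sites form three mutually perpendicular trans pairs.
Systematic placement gives 3 geometric isomers: CH3CN mer, OH trans; CH3CN mer, OH cis; CH3CN fac, OH cis.
Each arrangement has an internal mirror plane or centre of symmetry, so none is chiral.

3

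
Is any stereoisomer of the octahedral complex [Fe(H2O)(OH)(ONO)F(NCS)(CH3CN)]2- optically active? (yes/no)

In an octahedral complex each vertex has one trans partner and four cis neighbours.
Placing the ligands in turn and identifying arrangements related by rotation or reflection leaves 15 distinct geometric isomers.
Of these, 15 lack any improper symmetry element and so occur as enantiomeric pairs, giving 15 + 15 = 30 stereoisomers in total.

yes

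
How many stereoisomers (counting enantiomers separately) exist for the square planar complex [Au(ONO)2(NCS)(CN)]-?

2

A square has two trans pairs of vertices; adjacent vertices are cis.
Working through the distinct placements yields 2 geometric isomers: ONO cis; ONO trans.
Each arrangement has an internal mirror plane or centre of symmetry, so none is chiral.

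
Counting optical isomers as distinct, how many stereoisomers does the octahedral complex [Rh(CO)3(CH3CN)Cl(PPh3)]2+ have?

An octahedron has six vertices in three trans pairs; every non-trans pair is cis.
The distinct arrangements are (4 in all): CO mer (3 arrangements); CO fac (chiral).
One of these lacks any improper symmetry element and so occurs as an enantiomeric pair, giving 4 + 1 = 5 stereoisomers in total.

5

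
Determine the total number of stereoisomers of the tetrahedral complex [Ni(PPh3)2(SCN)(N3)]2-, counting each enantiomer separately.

All four vertices of a tetrahedron are equivalent and mutually adjacent, so cis/trans isomerism cannot arise.
Only one geometric arrangement is possible.

1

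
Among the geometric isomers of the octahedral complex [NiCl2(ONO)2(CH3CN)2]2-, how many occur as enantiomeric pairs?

1

The six octahedral sites form three mutually perpendicular trans pairs.
Working through the distinct placements yields 5 geometric isomers: Cl trans, ONO trans, CH3CN trans; Cl cis, ONO cis, CH3CN trans; Cl cis, ONO trans, CH3CN cis; Cl cis, ONO cis, CH3CN cis (chiral); Cl trans, ONO cis, CH3CN cis.
One of these lacks any improper symmetry element and so occurs as an enantiomeric pair, giving 5 + 1 = 6 stereoisomers in total.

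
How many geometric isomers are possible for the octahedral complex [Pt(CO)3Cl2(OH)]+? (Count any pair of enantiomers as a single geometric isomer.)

3

In an octahedral complex each vertex has one trans partner and four cis neighbours.
Working through the distinct placements yields 3 geometric isomers: CO mer, Cl cis; CO mer, Cl trans; CO fac, Cl cis.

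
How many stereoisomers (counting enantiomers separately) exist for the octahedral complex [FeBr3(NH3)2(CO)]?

3

There are 3 geometric isomers: Br mer, NH3 trans; Br mer, NH3 cis; Br fac, NH3 cis.
Each arrangement has an internal mirror plane or centre of symmetry, so none is chiral.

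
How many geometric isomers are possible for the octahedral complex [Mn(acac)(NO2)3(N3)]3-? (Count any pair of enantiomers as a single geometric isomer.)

2

The six octahedral sites form three mutually perpendicular trans pairs.
Each acac is bidentate and must span two cis positions.
Systematic placement gives 2 geometric isomers: NO2 fac; NO2 mer.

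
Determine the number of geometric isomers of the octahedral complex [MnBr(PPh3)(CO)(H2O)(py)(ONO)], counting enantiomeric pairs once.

15

In an octahedral complex each vertex has one trans partner and four cis neighbours.
Exhaustive case analysis gives 15 geometric isomers.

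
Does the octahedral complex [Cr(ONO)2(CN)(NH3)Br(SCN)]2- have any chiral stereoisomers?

Systematic enumeration (placing each ligand type in turn and discarding arrangements equivalent by rotation or reflection) gives 9 geometric isomers.
Of these, 6 lack any improper symmetry element and so occur as enantiomeric pairs, giving 9 + 6 = 15 stereoisomers in total.

yes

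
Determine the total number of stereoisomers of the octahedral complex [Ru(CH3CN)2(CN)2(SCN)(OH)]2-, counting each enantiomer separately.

Systematic placement gives 6 geometric isomers: CH3CN trans, CN trans; CH3CN trans, CN cis; CH3CN cis, CN cis (3 arrangements, 2 chiral); CH3CN cis, CN trans.
Of these, 2 lack any improper symmetry element and so occur as enantiomeric pairs, giving 6 + 2 = 8 stereoisomers in total.

8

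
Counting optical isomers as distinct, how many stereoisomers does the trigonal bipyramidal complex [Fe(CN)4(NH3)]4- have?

In a trigonal bipyramid the two axial positions differ from the three equatorial ones.
Systematic placement gives 2 geometric isomers: NH3 equatorial; NH3 axial.
Each arrangement has an internal mirror plane or centre of symmetry, so none is chiral.

2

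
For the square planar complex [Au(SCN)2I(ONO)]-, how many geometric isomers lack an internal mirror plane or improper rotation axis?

There are 2 geometric isomers: SCN cis; SCN trans.
Each arrangement has an internal mirror plane or centre of symmetry, so none is chiral.

0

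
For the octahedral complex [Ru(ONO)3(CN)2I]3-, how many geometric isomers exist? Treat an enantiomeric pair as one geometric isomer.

There are 3 geometric isomers: ONO mer, CN trans; ONO mer, CN cis; ONO fac, CN cis.

3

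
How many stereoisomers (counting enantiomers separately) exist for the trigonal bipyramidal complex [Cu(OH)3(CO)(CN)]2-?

4

A trigonal bipyramid has two axial and three equatorial sites, which are chemically inequivalent.
The distinct arrangements are (4 in all): CO axial, CN axial; CO equatorial, CN axial; CO axial, CN equatorial; CO equatorial, CN equatorial.
Each arrangement has an internal mirror plane or centre of symmetry, so none is chiral.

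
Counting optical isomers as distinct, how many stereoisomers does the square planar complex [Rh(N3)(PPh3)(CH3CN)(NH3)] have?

3

In a square planar complex each vertex has one trans partner and two cis neighbours.
There are 3 geometric isomers: (CH3CN/NH3 trans, N3/PPh3 trans); (CH3CN/PPh3 trans, N3/NH3 trans); (CH3CN/N3 trans, NH3/PPh3 trans).
Each arrangement has an internal mirror plane or centre of symmetry, so none is chiral.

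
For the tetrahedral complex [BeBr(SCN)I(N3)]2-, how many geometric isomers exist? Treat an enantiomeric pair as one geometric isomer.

1

All four vertices of a tetrahedron are equivalent and mutually adjacent, so cis/trans isomerism cannot arise.
Only one geometric arrangement is possible; it has no improper symmetry element, so it exists as a pair of enantiomers (2 stereoisomers).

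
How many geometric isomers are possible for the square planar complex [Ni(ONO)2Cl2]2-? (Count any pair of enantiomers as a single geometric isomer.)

The distinct arrangements are (2 in all): ONO cis; ONO trans.

2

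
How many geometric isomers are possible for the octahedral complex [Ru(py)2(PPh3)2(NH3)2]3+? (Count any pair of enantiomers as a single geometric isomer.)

5

In an octahedral complex each vertex has one trans partner and four cis neighbours.
The distinct arrangements are (5 in all): py trans, PPh3 trans, NH3 trans; py cis, PPh3 cis, NH3 trans; py trans, PPh3 cis, NH3 cis; py cis, PPh3 cis, NH3 cis (chiral); py cis, PPh3 trans, NH3 cis.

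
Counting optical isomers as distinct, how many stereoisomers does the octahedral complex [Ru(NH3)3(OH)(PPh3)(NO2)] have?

In an octahedral complex each vertex has one trans partner and four cis neighbours.
There are 4 geometric isomers: NH3 mer (3 arrangements); NH3 fac (chiral).
One of these lacks any improper symmetry element and so occurs as an enantiomeric pair, giving 4 + 1 = 5 stereoisomers in total.

5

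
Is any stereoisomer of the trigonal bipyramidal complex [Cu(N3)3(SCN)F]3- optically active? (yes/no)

A trigonal bipyramid has two axial and three equatorial sites, which are chemically inequivalent.
The distinct arrangements are (4 in all): SCN equatorial, F axial; SCN axial, F axial; SCN equatorial, F equatorial; SCN axial, F equatorial.
Each arrangement has an internal mirror plane or centre of symmetry, so none is chiral.

no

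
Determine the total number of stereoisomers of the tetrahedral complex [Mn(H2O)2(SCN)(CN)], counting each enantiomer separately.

1

In a tetrahedral complex all four positions are equivalent and every pair of ligands is adjacent — there is no cis/trans distinction.
Only one geometric arrangement is possible.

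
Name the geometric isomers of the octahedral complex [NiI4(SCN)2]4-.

cis and trans

In an octahedral complex each vertex has one trans partner and four cis neighbours.
The distinct arrangements are (2 in all): SCN trans; SCN cis.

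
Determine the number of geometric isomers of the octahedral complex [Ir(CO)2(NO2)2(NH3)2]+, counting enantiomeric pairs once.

5

An octahedron has six vertices in three trans pairs; every non-trans pair is cis.
Working through the distinct placements yields 5 geometric isomers: CO trans, NO2 trans, NH3 trans; CO trans, NO2 cis, NH3 cis; CO cis, NO2 trans, NH3 cis; CO cis, NO2 cis, NH3 cis (chiral); CO cis, NO2 cis, NH3 trans.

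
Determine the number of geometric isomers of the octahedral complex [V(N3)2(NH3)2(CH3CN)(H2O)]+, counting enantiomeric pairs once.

In an octahedral complex each vertex has one trans partner and four cis neighbours.
Working through the distinct placements yields 6 geometric isomers: N3 trans, NH3 trans; N3 cis, NH3 cis (3 arrangements, 2 chiral); N3 cis, NH3 trans; N3 trans, NH3 cis.

6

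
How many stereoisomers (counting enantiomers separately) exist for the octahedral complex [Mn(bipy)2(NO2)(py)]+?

3

An octahedron has six vertices in three trans pairs; every non-trans pair is cis.
Each bipy is bidentate and must span two cis positions.
Systematic placement gives 2 geometric isomers: NO2 and py mutually cis (chiral); NO2 and py mutually trans.
One of these lacks any improper symmetry element and so occurs as an enantiomeric pair, giving 2 + 1 = 3 stereoisomers in total.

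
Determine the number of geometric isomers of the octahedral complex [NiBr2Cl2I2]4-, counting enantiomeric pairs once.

The six octahedral sites form three mutually perpendicular trans pairs.
There are 5 geometric isomers: Br trans, Cl trans, I trans; Br trans, Cl cis, I cis; Br cis, Cl cis, I trans; Br cis, Cl cis, I cis (chiral); Br cis, Cl trans, I cis.

5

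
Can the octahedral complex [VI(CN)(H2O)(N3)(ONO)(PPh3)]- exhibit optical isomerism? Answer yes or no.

yes

An octahedron has six vertices in three trans pairs; every non-trans pair is cis.
Systematic enumeration (placing each ligand type in turn and discarding arrangements equivalent by rotation or reflection) gives 15 geometric isomers.
Of these, 15 lack any improper symmetry element and so occur as enantiomeric pairs, giving 15 + 15 = 30 stereoisomers in total.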